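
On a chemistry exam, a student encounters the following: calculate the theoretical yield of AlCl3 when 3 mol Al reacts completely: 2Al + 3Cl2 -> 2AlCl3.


Mole ratio AlCl3:Al = 2:2
n(AlCl3) = 3 × 2/2 = 3.000 mol
mass = 3.000 × 133.33 = 399.99 g

399.99 g


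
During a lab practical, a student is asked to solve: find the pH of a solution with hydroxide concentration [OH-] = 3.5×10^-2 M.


pOH = -log10([OH-]) = -log10(3.5×10^-2)
= 2 - log10(3.5) = 1.46
pH = 14 - pOH = 14 - 1.46 = 12.54

12.54


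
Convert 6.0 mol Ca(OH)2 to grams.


M(Ca(OH)2) = 74.1 g/mol
mass = n × M = 6.0 × 74.1 = 444.60 g

444.60 g


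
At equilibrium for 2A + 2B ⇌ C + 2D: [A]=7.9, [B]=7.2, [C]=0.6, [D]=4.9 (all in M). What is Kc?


Kc = [C][D]^2/([A]^2[B]^2)
= (0.6^1 × 4.9^2)/(7.9^2 × 7.2^2)
= 14.406/3235.3344
= 0.004453

0.004453


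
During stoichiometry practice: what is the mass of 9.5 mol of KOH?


M(KOH) = 56.11 g/mol
mass = n × M = 9.5 × 56.11 = 533.05 g

533.05 g


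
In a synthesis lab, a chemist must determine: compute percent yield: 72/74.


% yield = actual/theoretical × 100
= 72/74 × 100
= 97.3%

97.3%


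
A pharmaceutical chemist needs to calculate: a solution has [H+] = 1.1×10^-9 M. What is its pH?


pH = -log10([H+]) = -log10(1.1×10^-9)
= 9 - log10(1.1)
= 9 - 0.04
= 8.96

8.96


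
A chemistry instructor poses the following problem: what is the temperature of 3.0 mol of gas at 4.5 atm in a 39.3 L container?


PV = nRT  (R = 0.08206 L·atm/(mol·K))
T = PV/(nR) = 4.5×39.3/(3.0×0.08206)
= 176.85/0.246180
= 718.38 K

718.38 K


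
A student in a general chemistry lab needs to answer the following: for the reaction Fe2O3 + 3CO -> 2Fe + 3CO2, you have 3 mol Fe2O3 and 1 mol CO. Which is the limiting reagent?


Mole ratio available / coefficient:
  Fe2O3: 3/1 = 3.000
  CO: 1/3 = 0.333
Smaller ratio is limiting.

CO


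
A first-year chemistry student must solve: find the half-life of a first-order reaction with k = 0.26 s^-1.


t½ = ln2/k = 0.693147/(0.26 s^-1)
= 2.666 s

2.666 s


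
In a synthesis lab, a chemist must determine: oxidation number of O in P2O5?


O is usually -2
Oxidation number: -2

-2


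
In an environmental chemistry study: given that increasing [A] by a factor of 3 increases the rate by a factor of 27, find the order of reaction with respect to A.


rate ∝ [A]^n
3^n = 27 → n = 3
Order in A: 3

3


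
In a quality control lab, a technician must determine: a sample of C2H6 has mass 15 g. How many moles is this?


M(C2H6) = 30.07 g/mol
n = mass/M = 15/30.07 = 0.4988 mol

0.4988 mol


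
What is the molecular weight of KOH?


M(KOH) = 1×39.1 + 1×16.0 + 1×1.008
= 39.1 + 16.0 + 1.01
= 56.11 g/mol

56.11 g/mol


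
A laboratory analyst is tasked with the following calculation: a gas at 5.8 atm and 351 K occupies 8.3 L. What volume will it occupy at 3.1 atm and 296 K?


P1V1/T1 = P2V2/T2
V2 = P1V1T2/(T1P2)
= 5.8×8.3×296/(351×3.1)
= 13.096 L

13.096 L


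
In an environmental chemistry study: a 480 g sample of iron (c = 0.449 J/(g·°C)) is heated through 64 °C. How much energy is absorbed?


q = mcΔT = 480 × 0.449 × 64
= 13793.28 J

13793.28 J


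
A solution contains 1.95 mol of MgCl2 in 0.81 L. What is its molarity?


M = n/V = 1.95/0.81 = 2.407 mol/L

2.407 M


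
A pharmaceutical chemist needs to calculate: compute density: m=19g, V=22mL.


ρ = mass/volume
= 19/22
= 0.864 g/mL

0.864 g/mL


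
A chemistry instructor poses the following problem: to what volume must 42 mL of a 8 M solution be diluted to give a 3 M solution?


C1V1 = C2V2
8 × 42 = 3 × V2
V2 = 336/3 = 112.0 mL

112.0 mL


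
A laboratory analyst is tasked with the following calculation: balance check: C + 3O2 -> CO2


Equation: C + 3O2 -> CO2
Check atoms: C: 1=1, O: 6≠2
Not balanced

No, not balanced


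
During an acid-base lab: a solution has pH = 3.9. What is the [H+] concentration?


[H+] = 10^(-pH) = 10^(-3.9)
= 1.26×10^-4 M

1.26×10^-4 M


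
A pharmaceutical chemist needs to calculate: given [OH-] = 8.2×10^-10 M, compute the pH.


pOH = -log10([OH-]) = -log10(8.2×10^-10)
= 10 - log10(8.2) = 9.09
pH = 14 - pOH = 14 - 9.09 = 4.91

4.91


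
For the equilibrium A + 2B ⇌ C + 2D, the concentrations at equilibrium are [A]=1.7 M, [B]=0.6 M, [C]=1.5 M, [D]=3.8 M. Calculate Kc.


Kc = [C][D]^2/([A][B]^2)
= (1.5^1 × 3.8^2)/(1.7^1 × 0.6^2)
= 21.66/0.612
= 35.39

35.39


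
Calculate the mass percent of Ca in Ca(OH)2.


M(Ca(OH)2) = 1×40.08 + 2×16.0 + 2×1.008 = 74.096 g/mol
Mass of Ca = 1 × 40.08 = 40.08 g/mol
% Ca = 40.08/74.096 × 100 = 54.09%

54.09%


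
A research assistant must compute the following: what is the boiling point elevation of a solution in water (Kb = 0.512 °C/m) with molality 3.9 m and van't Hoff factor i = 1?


ΔTb = Kb × m × i
= 0.512 × 3.9 × 1
= 1.9968 °C

1.9968 °C


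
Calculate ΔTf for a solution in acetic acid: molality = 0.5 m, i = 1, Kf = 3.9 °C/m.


ΔTf = Kf × m × i
= 3.9 × 0.5 × 1
= 1.95 °C

1.95 °C


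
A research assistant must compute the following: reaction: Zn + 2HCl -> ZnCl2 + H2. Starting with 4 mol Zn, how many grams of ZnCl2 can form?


Mole ratio ZnCl2:Zn = 1:1
n(ZnCl2) = 4 × 1/1 = 4.000 mol
mass = 4.000 × 136.28 = 545.12 g

545.12 g


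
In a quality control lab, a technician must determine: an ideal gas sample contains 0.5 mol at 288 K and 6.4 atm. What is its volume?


PV = nRT  (R = 0.08206 L·atm/(mol·K))
V = nRT/P = 0.5×0.08206×288/6.4
= 1.846 L

1.846 L


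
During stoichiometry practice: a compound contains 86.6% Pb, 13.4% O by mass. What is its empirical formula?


Assume 100 g sample. Moles of each element:
  Pb: 86.6/207.2 = 0.418 mol
  O: 13.4/16.0 = 0.838 mol
Divide by smallest (0.418):
  Pb: 0.418/0.418 = 1.0
  O: 0.838/0.418 = 2.0
Empirical formula: PbO2

PbO2


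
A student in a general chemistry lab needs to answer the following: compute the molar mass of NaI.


M(NaI) = 1×22.99 + 1×126.9
= 22.99 + 126.9
= 149.89 g/mol

149.89 g/mol


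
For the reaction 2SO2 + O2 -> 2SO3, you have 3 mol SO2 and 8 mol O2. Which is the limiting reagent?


Mole ratio available / coefficient:
  SO2: 3/2 = 1.500
  O2: 8/1 = 8.000
Smaller ratio is limiting.

SO2


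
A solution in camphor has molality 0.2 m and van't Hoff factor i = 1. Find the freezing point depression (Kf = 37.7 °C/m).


ΔTf = Kf × m × i
= 37.7 × 0.2 × 1
= 7.54 °C

7.54 °C


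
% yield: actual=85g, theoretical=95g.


% yield = actual/theoretical × 100
= 85/95 × 100
= 89.47%

89.47%


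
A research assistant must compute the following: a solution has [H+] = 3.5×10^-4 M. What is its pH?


pH = -log10([H+]) = -log10(3.5×10^-4)
= 4 - log10(3.5)
= 4 - 0.54
= 3.46

3.46


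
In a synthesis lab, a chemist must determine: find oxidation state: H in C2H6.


H is +1 with nonmetals
Oxidation number: +1

+1


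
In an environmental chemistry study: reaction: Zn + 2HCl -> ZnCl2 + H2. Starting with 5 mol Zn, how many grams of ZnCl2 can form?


Mole ratio ZnCl2:Zn = 1:1
n(ZnCl2) = 5 × 1/1 = 5.000 mol
mass = 5.000 × 136.28 = 681.4 g

681.4 g


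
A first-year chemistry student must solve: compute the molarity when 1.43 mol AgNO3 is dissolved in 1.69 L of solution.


M = n/V = 1.43/1.69 = 0.846 mol/L

0.846 M


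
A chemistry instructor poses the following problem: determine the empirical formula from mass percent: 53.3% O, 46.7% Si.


Assume 100 g sample. Moles of each element:
  O: 53.3/16.0 = 3.331 mol
  Si: 46.7/28.09 = 1.663 mol
Divide by smallest (1.663):
  O: 3.331/1.663 = 2.0
  Si: 1.663/1.663 = 1.0
Empirical formula: SiO2

SiO2


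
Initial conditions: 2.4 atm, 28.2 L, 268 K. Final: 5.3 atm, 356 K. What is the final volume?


P1V1/T1 = P2V2/T2
V2 = P1V1T2/(T1P2)
= 2.4×28.2×356/(268×5.3)
= 16.963 L

16.963 L


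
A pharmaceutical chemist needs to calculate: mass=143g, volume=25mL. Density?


ρ = mass/volume
= 143/25
= 5.72 g/mL

5.72 g/mL


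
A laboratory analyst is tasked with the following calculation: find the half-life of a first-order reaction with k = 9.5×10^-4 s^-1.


t½ = ln2/k = 0.693147/(9.5×10^-4 s^-1)
= 729.6 s

729.6 s


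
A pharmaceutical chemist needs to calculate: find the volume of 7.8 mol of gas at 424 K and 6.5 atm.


PV = nRT  (R = 0.08206 L·atm/(mol·K))
V = nRT/P = 7.8×0.08206×424/6.5
= 41.752 L

41.752 L


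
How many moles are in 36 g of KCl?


M(KCl) = 74.55 g/mol
n = mass/M = 36/74.55 = 0.4829 mol

0.4829 mol


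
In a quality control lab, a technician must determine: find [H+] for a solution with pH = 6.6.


[H+] = 10^(-pH) = 10^(-6.6)
= 2.51×10^-7 M

2.51×10^-7 M


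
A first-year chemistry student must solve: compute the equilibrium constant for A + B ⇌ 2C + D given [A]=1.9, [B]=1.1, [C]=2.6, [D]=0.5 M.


Kc = [C]^2[D]/([A][B])
= (2.6^2 × 0.5^1)/(1.9^1 × 1.1^1)
= 3.38/2.09
= 1.617

1.617


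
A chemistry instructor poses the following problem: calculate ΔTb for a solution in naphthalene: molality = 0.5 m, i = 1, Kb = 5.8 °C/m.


ΔTb = Kb × m × i
= 5.8 × 0.5 × 1
= 2.9 °C

2.9 °C


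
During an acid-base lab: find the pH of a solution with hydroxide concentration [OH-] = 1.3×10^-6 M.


pOH = -log10([OH-]) = -log10(1.3×10^-6)
= 6 - log10(1.3) = 5.89
pH = 14 - pOH = 14 - 5.89 = 8.11

8.11


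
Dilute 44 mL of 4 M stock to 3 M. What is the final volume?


C1V1 = C2V2
4 × 44 = 3 × V2
V2 = 176/3 = 58.67 mL

58.67 mL


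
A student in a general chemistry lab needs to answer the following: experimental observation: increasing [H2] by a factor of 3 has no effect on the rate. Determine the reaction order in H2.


rate ∝ [H2]^n
rate ∝ [H2]^0
Order in H2: 0

0


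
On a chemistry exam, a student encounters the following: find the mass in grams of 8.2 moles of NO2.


M(NO2) = 46.01 g/mol
mass = n × M = 8.2 × 46.01 = 377.28 g

377.28 g


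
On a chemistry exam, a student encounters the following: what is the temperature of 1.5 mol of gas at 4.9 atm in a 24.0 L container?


PV = nRT  (R = 0.08206 L·atm/(mol·K))
T = PV/(nR) = 4.9×24.0/(1.5×0.08206)
= 117.60/0.123090
= 955.40 K

955.40 K


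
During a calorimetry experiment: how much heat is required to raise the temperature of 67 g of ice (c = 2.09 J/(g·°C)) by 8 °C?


q = mcΔT = 67 × 2.09 × 8
= 1120.24 J

1120.24 J


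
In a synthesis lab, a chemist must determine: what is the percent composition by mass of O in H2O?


M(H2O) = 2×1.008 + 1×16.0 = 18.016 g/mol
Mass of O = 1 × 16.0 = 16.00 g/mol
% O = 16.00/18.016 × 100 = 88.81%

88.81%


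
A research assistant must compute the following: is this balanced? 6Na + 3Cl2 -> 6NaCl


Equation: 6Na + 3Cl2 -> 6NaCl
Check atoms: Cl: 6=6, Na: 6=6
Balanced

Yes, balanced


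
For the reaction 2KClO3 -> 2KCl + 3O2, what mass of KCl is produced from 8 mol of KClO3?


Mole ratio KCl:KClO3 = 2:2
n(KCl) = 8 × 2/2 = 8.000 mol
mass = 8.000 × 74.55 = 596.4 g

596.4 g


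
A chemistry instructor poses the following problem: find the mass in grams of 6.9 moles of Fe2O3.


M(Fe2O3) = 159.7 g/mol
mass = n × M = 6.9 × 159.7 = 1101.93 g

1101.93 g


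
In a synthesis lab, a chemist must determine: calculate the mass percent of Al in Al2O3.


M(Al2O3) = 2×26.98 + 3×16.0 = 101.96 g/mol
Mass of Al = 2 × 26.98 = 53.96 g/mol
% Al = 53.96/101.96 × 100 = 52.92%

52.92%


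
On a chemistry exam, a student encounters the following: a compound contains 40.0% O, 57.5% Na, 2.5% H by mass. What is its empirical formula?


Assume 100 g sample. Moles of each element:
  O: 40.0/16.0 = 2.5 mol
  Na: 57.5/22.99 = 2.501 mol
  H: 2.5/1.008 = 2.48 mol
Divide by smallest (2.48):
  O: 2.5/2.48 = 1.01
  Na: 2.501/2.48 = 1.01
  H: 2.48/2.48 = 1.0
Empirical formula: NaOH

NaOH


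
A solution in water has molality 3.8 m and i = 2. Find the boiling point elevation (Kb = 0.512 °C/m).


ΔTb = Kb × m × i
= 0.512 × 3.8 × 2
= 3.8912 °C

3.8912 °C


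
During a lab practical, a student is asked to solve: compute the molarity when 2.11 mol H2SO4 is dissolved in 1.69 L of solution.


M = n/V = 2.11/1.69 = 1.249 mol/L

1.249 M


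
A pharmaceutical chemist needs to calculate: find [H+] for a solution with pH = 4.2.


[H+] = 10^(-pH) = 10^(-4.2)
= 6.31×10^-5 M

6.31×10^-5 M


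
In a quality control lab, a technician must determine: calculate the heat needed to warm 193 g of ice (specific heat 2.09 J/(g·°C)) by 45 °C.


q = mcΔT = 193 × 2.09 × 45
= 18151.65 J

18151.65 J


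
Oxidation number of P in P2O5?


2x + 5(-2) = 0, so x = +5
Oxidation number: +5

+5


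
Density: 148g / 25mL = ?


ρ = mass/volume
= 148/25
= 5.92 g/mL

5.92 g/mL


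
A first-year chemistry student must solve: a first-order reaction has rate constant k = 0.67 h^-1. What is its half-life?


t½ = ln2/k = 0.693147/(0.67 h^-1)
= 1.035 h

1.035 h


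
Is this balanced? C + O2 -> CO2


Equation: C + O2 -> CO2
Check atoms: C: 1=1, O: 2=2
Balanced

Yes, balanced


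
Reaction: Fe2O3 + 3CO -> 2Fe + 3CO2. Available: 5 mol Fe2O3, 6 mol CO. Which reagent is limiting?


Mole ratio available / coefficient:
  Fe2O3: 5/1 = 5.000
  CO: 6/3 = 2.000
Smaller ratio is limiting.

CO


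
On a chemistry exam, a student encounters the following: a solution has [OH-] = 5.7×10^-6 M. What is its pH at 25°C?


pOH = -log10([OH-]) = -log10(5.7×10^-6)
= 6 - log10(5.7) = 5.24
pH = 14 - pOH = 14 - 5.24 = 8.76

8.76


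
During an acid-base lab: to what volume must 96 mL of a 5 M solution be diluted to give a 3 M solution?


C1V1 = C2V2
5 × 96 = 3 × V2
V2 = 480/3 = 160.0 mL

160.0 mL


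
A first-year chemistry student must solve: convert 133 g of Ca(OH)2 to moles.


M(Ca(OH)2) = 74.1 g/mol
n = mass/M = 133/74.1 = 1.7949 mol

1.7949 mol


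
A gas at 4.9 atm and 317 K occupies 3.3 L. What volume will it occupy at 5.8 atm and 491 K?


P1V1/T1 = P2V2/T2
V2 = P1V1T2/(T1P2)
= 4.9×3.3×491/(317×5.8)
= 4.318 L

4.318 L


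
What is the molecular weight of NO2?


M(NO2) = 1×14.01 + 2×16.0
= 14.01 + 32.0
= 46.01 g/mol

46.01 g/mol


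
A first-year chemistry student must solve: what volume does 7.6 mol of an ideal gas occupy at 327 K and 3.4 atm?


PV = nRT  (R = 0.08206 L·atm/(mol·K))
V = nRT/P = 7.6×0.08206×327/3.4
= 59.981 L

59.981 L


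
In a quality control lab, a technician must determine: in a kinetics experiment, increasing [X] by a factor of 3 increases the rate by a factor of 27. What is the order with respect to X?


rate ∝ [X]^n
3^n = 27 → n = 3
Order in X: 3

3


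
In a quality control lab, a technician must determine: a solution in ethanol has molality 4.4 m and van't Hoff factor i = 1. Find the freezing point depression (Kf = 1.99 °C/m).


ΔTf = Kf × m × i
= 1.99 × 4.4 × 1
= 8.756 °C

8.756 °C


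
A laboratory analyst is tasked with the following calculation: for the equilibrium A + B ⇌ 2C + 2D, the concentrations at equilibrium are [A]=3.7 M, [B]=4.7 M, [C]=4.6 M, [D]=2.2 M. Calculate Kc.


Kc = [C]^2[D]^2/([A][B])
= (4.6^2 × 2.2^2)/(3.7^1 × 4.7^1)
= 102.4144/17.39
= 5.889

5.889


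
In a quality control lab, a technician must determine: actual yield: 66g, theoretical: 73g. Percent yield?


% yield = actual/theoretical × 100
= 66/73 × 100
= 90.41%

90.41%


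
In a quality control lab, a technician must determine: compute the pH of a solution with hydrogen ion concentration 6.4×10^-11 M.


pH = -log10([H+]) = -log10(6.4×10^-11)
= 11 - log10(6.4)
= 11 - 0.81
= 10.19

10.19


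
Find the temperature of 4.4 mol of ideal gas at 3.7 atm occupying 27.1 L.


PV = nRT  (R = 0.08206 L·atm/(mol·K))
T = PV/(nR) = 3.7×27.1/(4.4×0.08206)
= 100.27/0.361064
= 277.71 K

277.71 K


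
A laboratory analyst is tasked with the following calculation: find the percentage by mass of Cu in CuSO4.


M(CuSO4) = 1×63.55 + 1×32.07 + 4×16.0 = 159.62 g/mol
Mass of Cu = 1 × 63.55 = 63.55 g/mol
% Cu = 63.55/159.62 × 100 = 39.81%

39.81%


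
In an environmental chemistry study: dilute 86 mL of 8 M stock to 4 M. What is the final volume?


C1V1 = C2V2
8 × 86 = 4 × V2
V2 = 688/4 = 172.0 mL

172.0 mL


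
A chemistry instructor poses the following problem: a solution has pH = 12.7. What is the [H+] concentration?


[H+] = 10^(-pH) = 10^(-12.7)
= 2.0×10^-13 M

2.0×10^-13 M


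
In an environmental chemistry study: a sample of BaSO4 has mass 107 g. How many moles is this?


M(BaSO4) = 233.4 g/mol
n = mass/M = 107/233.4 = 0.4584 mol

0.4584 mol


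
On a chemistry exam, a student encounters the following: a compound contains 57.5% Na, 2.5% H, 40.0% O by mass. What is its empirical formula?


Assume 100 g sample. Moles of each element:
  Na: 57.5/22.99 = 2.501 mol
  H: 2.5/1.008 = 2.48 mol
  O: 40.0/16.0 = 2.5 mol
Divide by smallest (2.48):
  Na: 2.501/2.48 = 1.01
  H: 2.48/2.48 = 1.0
  O: 2.5/2.48 = 1.01
Empirical formula: NaOH

NaOH


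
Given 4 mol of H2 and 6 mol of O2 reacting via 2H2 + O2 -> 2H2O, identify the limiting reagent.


Mole ratio available / coefficient:
  H2: 4/2 = 2.000
  O2: 6/1 = 6.000
Smaller ratio is limiting.

H2


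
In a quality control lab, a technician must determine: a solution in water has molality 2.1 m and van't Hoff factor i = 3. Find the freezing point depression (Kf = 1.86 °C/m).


ΔTf = Kf × m × i
= 1.86 × 2.1 × 3
= 11.718 °C

11.718 °C


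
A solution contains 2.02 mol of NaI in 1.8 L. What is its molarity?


M = n/V = 2.02/1.8 = 1.122 mol/L

1.122 M


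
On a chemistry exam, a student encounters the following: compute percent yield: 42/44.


% yield = actual/theoretical × 100
= 42/44 × 100
= 95.45%

95.45%


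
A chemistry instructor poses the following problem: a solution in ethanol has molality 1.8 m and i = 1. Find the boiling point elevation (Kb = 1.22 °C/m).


ΔTb = Kb × m × i
= 1.22 × 1.8 × 1
= 2.196 °C

2.196 °C


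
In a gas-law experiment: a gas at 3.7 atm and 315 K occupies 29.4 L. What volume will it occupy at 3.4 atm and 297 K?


P1V1/T1 = P2V2/T2
V2 = P1V1T2/(T1P2)
= 3.7×29.4×297/(315×3.4)
= 30.166 L

30.166 L


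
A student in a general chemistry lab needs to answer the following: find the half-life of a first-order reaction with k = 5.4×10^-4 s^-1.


t½ = ln2/k = 0.693147/(5.4×10^-4 s^-1)
= 1284 s

1284 s


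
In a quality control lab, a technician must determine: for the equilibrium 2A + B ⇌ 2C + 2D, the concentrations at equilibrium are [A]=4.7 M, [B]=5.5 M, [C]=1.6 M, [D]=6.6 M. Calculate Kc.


Kc = [C]^2[D]^2/([A]^2[B])
= (1.6^2 × 6.6^2)/(4.7^2 × 5.5^1)
= 111.5136/121.495
= 0.9178

0.9178


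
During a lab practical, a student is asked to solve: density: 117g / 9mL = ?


ρ = mass/volume
= 117/9
= 13.0 g/mL

13.0 g/mL


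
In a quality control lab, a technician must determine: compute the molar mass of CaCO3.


M(CaCO3) = 1×40.08 + 1×12.01 + 3×16.0
= 40.08 + 12.01 + 48.0
= 100.09 g/mol

100.09 g/mol


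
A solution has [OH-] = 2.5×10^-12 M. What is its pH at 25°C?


pOH = -log10([OH-]) = -log10(2.5×10^-12)
= 12 - log10(2.5) = 11.6
pH = 14 - pOH = 14 - 11.6 = 2.4

2.4


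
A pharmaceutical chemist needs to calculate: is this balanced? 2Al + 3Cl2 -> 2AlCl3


Equation: 2Al + 3Cl2 -> 2AlCl3
Check atoms: Al: 2=2, Cl: 6=6
Balanced

Yes, balanced


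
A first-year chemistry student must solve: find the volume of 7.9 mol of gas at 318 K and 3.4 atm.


PV = nRT  (R = 0.08206 L·atm/(mol·K))
V = nRT/P = 7.9×0.08206×318/3.4
= 60.633 L

60.633 L


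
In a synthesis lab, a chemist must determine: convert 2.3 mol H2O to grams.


M(H2O) = 18.02 g/mol
mass = n × M = 2.3 × 18.02 = 41.45 g

41.45 g


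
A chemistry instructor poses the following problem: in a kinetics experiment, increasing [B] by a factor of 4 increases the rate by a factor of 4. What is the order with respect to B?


rate ∝ [B]^n
4^n = 4 → n = 1
Order in B: 1

1


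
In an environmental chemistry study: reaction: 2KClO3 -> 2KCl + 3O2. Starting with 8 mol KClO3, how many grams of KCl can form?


Mole ratio KCl:KClO3 = 2:2
n(KCl) = 8 × 2/2 = 8.000 mol
mass = 8.000 × 74.55 = 596.4 g

596.4 g


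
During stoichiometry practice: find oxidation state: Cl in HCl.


halide: -1
Oxidation number: -1

-1


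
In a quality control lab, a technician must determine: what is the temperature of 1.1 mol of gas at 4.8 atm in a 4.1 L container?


PV = nRT  (R = 0.08206 L·atm/(mol·K))
T = PV/(nR) = 4.8×4.1/(1.1×0.08206)
= 19.68/0.090266
= 218.02 K

218.02 K


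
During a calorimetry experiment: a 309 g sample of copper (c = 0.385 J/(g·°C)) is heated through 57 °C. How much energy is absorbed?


q = mcΔT = 309 × 0.385 × 57
= 6781.01 J

6781.01 J


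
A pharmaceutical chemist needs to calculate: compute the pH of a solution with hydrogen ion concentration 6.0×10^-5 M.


pH = -log10([H+]) = -log10(6.0×10^-5)
= 5 - log10(6.0)
= 5 - 0.78
= 4.22

4.22


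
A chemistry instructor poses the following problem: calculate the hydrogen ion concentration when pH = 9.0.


[H+] = 10^(-pH) = 10^(-9.0)
= 1.0×10^-9 M

1.0×10^-9 M


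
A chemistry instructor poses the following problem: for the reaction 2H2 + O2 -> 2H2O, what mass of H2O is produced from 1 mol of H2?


Mole ratio H2O:H2 = 2:2
n(H2O) = 1 × 2/2 = 1.000 mol
mass = 1.000 × 18.02 = 18.02 g

18.02 g


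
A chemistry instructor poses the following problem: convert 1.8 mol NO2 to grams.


M(NO2) = 46.01 g/mol
mass = n × M = 1.8 × 46.01 = 82.82 g

82.82 g


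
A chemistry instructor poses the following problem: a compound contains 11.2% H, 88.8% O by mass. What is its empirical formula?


Assume 100 g sample. Moles of each element:
  H: 11.2/1.008 = 11.111 mol
  O: 88.8/16.0 = 5.55 mol
Divide by smallest (5.55):
  H: 11.111/5.55 = 2.0
  O: 5.55/5.55 = 1.0
Empirical formula: H2O

H2O


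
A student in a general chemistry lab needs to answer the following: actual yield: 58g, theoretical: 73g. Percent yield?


% yield = actual/theoretical × 100
= 58/73 × 100
= 79.45%

79.45%


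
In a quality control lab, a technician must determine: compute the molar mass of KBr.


M(KBr) = 1×39.1 + 1×79.9
= 39.1 + 79.9
= 119.0 g/mol

119.0 g/mol


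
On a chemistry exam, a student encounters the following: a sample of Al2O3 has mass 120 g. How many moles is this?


M(Al2O3) = 101.96 g/mol
n = mass/M = 120/101.96 = 1.1769 mol

1.1769 mol


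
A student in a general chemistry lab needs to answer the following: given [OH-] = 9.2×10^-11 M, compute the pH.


pOH = -log10([OH-]) = -log10(9.2×10^-11)
= 11 - log10(9.2) = 10.04
pH = 14 - pOH = 14 - 10.04 = 3.96

3.96


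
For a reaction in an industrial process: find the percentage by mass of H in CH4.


M(CH4) = 1×12.01 + 4×1.008 = 16.042 g/mol
Mass of H = 4 × 1.008 = 4.032 g/mol
% H = 4.032/16.042 × 100 = 25.13%

25.13%


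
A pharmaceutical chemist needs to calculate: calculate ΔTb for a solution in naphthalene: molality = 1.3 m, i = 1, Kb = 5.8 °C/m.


ΔTb = Kb × m × i
= 5.8 × 1.3 × 1
= 7.54 °C

7.54 °C


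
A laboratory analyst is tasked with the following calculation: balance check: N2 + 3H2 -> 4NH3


Equation: N2 + 3H2 -> 4NH3
Check atoms: H: 6≠12, N: 2≠4
Not balanced

No, not balanced


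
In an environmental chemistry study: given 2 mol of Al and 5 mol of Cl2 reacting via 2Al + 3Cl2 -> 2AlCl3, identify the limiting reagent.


Mole ratio available / coefficient:
  Al: 2/2 = 1.000
  Cl2: 5/3 = 1.667
Smaller ratio is limiting.

Al


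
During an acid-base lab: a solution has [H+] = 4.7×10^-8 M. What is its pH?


pH = -log10([H+]) = -log10(4.7×10^-8)
= 8 - log10(4.7)
= 8 - 0.67
= 7.33

7.33


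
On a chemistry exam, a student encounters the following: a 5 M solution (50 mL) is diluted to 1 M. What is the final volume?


C1V1 = C2V2
5 × 50 = 1 × V2
V2 = 250/1 = 250.0 mL

250.0 mL


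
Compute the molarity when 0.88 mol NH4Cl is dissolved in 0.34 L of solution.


M = n/V = 0.88/0.34 = 2.588 mol/L

2.588 M


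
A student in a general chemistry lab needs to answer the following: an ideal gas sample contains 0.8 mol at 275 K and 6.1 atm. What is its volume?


PV = nRT  (R = 0.08206 L·atm/(mol·K))
V = nRT/P = 0.8×0.08206×275/6.1
= 2.96 L

2.96 L


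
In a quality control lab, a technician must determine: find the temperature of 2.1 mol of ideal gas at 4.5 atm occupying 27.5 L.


PV = nRT  (R = 0.08206 L·atm/(mol·K))
T = PV/(nR) = 4.5×27.5/(2.1×0.08206)
= 123.75/0.172326
= 718.12 K

718.12 K


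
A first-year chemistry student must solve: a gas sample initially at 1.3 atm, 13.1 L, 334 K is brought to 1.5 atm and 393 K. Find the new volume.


P1V1/T1 = P2V2/T2
V2 = P1V1T2/(T1P2)
= 1.3×13.1×393/(334×1.5)
= 13.359 L

13.359 L


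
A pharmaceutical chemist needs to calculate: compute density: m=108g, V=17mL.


ρ = mass/volume
= 108/17
= 6.353 g/mL

6.353 g/mL


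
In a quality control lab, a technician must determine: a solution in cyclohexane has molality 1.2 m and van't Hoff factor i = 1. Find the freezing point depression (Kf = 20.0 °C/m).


ΔTf = Kf × m × i
= 20.0 × 1.2 × 1
= 24.0 °C

24.0 °C


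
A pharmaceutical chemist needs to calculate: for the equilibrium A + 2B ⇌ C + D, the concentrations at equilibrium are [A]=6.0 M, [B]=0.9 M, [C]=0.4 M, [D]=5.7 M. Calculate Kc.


Kc = [C][D]/([A][B]^2)
= (0.4^1 × 5.7^1)/(6.0^1 × 0.9^2)
= 2.28/4.86
= 0.4691

0.4691


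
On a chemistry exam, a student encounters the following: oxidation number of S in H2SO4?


2(+1) + x + 4(-2) = 0, so x = +6
Oxidation number: +6

+6


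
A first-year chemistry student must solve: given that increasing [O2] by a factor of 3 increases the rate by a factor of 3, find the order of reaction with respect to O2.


rate ∝ [O2]^n
3^n = 3 → n = 1
Order in O2: 1

1


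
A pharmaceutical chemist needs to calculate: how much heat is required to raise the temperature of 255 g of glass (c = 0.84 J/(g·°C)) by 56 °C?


q = mcΔT = 255 × 0.84 × 56
= 11995.20 J

11995.20 J


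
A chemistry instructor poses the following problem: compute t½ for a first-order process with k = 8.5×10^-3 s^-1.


t½ = ln2/k = 0.693147/(8.5×10^-3 s^-1)
= 81.55 s

81.55 s


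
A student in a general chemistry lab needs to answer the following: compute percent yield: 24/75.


% yield = actual/theoretical × 100
= 24/75 × 100
= 32.0%

32.0%


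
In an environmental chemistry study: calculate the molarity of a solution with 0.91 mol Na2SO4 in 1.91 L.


M = n/V = 0.91/1.91 = 0.476 mol/L

0.476 M


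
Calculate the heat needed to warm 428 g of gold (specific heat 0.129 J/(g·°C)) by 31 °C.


q = mcΔT = 428 × 0.129 × 31
= 1711.57 J

1711.57 J


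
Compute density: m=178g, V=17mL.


ρ = mass/volume
= 178/17
= 10.471 g/mL

10.471 g/mL


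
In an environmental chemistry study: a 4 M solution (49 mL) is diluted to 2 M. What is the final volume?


C1V1 = C2V2
4 × 49 = 2 × V2
V2 = 196/2 = 98.0 mL

98.0 mL


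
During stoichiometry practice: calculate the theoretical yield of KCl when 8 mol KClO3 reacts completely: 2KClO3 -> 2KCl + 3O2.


Mole ratio KCl:KClO3 = 2:2
n(KCl) = 8 × 2/2 = 8.000 mol
mass = 8.000 × 74.55 = 596.4 g

596.4 g


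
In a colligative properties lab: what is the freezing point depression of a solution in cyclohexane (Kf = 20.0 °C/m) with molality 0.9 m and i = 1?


ΔTf = Kf × m × i
= 20.0 × 0.9 × 1
= 18.0 °C

18.0 °C


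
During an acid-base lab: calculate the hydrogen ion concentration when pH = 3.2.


[H+] = 10^(-pH) = 10^(-3.2)
= 6.31×10^-4 M

6.31×10^-4 M


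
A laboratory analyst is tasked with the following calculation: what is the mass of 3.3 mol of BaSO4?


M(BaSO4) = 233.4 g/mol
mass = n × M = 3.3 × 233.4 = 770.22 g

770.22 g


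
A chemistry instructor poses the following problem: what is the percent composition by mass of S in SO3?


M(SO3) = 1×32.07 + 3×16.0 = 80.07 g/mol
Mass of S = 1 × 32.07 = 32.07 g/mol
% S = 32.07/80.07 × 100 = 40.05%

40.05%


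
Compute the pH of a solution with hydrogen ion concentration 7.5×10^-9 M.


pH = -log10([H+]) = -log10(7.5×10^-9)
= 9 - log10(7.5)
= 9 - 0.88
= 8.12

8.12


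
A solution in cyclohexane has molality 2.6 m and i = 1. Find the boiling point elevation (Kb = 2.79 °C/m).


ΔTb = Kb × m × i
= 2.79 × 2.6 × 1
= 7.254 °C

7.254 °C


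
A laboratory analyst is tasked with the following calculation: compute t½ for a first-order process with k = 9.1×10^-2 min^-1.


t½ = ln2/k = 0.693147/(9.1×10^-2 min^-1)
= 7.617 min

7.617 min


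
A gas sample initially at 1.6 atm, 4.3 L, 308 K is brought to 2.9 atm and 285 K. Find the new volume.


P1V1/T1 = P2V2/T2
V2 = P1V1T2/(T1P2)
= 1.6×4.3×285/(308×2.9)
= 2.195 L

2.195 L


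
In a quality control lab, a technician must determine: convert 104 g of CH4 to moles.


M(CH4) = 16.04 g/mol
n = mass/M = 104/16.04 = 6.4838 mol

6.4838 mol


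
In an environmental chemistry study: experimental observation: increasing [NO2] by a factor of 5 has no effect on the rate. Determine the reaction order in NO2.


rate ∝ [NO2]^n
rate ∝ [NO2]^0
Order in NO2: 0

0


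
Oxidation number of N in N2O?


2x + (-2) = 0, so x = +1
Oxidation number: +1

+1


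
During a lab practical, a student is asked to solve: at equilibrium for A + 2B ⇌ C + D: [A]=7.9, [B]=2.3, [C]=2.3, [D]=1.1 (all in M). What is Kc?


Kc = [C][D]/([A][B]^2)
= (2.3^1 × 1.1^1)/(7.9^1 × 2.3^2)
= 2.53/41.791
= 0.06054

0.06054


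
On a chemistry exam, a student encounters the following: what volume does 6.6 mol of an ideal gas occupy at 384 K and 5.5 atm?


PV = nRT  (R = 0.08206 L·atm/(mol·K))
V = nRT/P = 6.6×0.08206×384/5.5
= 37.813 L

37.813 L


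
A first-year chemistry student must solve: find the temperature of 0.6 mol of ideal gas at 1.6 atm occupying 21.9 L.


PV = nRT  (R = 0.08206 L·atm/(mol·K))
T = PV/(nR) = 1.6×21.9/(0.6×0.08206)
= 35.04/0.049236
= 711.67 K

711.67 K


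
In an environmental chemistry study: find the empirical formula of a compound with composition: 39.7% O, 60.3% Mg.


Assume 100 g sample. Moles of each element:
  O: 39.7/16.0 = 2.481 mol
  Mg: 60.3/24.31 = 2.48 mol
Divide by smallest (2.48):
  O: 2.481/2.48 = 1.0
  Mg: 2.48/2.48 = 1.0
Empirical formula: MgO

MgO


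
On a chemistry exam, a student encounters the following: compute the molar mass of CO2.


M(CO2) = 1×12.01 + 2×16.0
= 12.01 + 32.0
= 44.01 g/mol

44.01 g/mol


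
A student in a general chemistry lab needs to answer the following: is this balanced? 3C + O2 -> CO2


Equation: 3C + O2 -> CO2
Check atoms: C: 3≠1, O: 2=2
Not balanced

No, not balanced


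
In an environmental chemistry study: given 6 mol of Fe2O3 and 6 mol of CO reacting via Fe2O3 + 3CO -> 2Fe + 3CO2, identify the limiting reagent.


Mole ratio available / coefficient:
  Fe2O3: 6/1 = 6.000
  CO: 6/3 = 2.000
Smaller ratio is limiting.

CO


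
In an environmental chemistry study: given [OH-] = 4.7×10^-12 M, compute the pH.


pOH = -log10([OH-]) = -log10(4.7×10^-12)
= 12 - log10(4.7) = 11.33
pH = 14 - pOH = 14 - 11.33 = 2.67

2.67


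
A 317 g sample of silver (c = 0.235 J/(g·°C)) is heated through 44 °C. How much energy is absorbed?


q = mcΔT = 317 × 0.235 × 44
= 3277.78 J

3277.78 J


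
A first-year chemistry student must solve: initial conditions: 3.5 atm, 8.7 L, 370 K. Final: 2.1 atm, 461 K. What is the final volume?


P1V1/T1 = P2V2/T2
V2 = P1V1T2/(T1P2)
= 3.5×8.7×461/(370×2.1)
= 18.066 L

18.066 L


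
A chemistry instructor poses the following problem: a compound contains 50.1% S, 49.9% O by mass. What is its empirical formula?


Assume 100 g sample. Moles of each element:
  S: 50.1/32.07 = 1.562 mol
  O: 49.9/16.0 = 3.119 mol
Divide by smallest (1.562):
  S: 1.562/1.562 = 1.0
  O: 3.119/1.562 = 2.0
Empirical formula: SO2

SO2


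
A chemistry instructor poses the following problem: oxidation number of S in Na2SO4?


2(+1) + x + 4(-2) = 0, so x = +6
Oxidation number: +6

+6


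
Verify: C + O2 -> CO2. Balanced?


Equation: C + O2 -> CO2
Check atoms: C: 1=1, O: 2=2
Balanced

Yes, balanced


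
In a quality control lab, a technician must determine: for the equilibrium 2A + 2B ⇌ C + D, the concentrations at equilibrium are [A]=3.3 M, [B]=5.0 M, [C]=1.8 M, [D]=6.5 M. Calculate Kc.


Kc = [C][D]/([A]^2[B]^2)
= (1.8^1 × 6.5^1)/(3.3^2 × 5.0^2)
= 11.7/272.25
= 0.04298

0.04298


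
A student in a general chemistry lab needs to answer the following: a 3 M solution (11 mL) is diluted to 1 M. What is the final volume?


C1V1 = C2V2
3 × 11 = 1 × V2
V2 = 33/1 = 33.0 mL

33.0 mL


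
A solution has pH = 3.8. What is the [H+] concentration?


[H+] = 10^(-pH) = 10^(-3.8)
= 1.58×10^-4 M

1.58×10^-4 M


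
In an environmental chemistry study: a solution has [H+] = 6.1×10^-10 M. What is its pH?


pH = -log10([H+]) = -log10(6.1×10^-10)
= 10 - log10(6.1)
= 10 - 0.79
= 9.21

9.21


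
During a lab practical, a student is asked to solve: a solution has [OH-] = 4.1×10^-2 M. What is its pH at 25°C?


pOH = -log10([OH-]) = -log10(4.1×10^-2)
= 2 - log10(4.1) = 1.39
pH = 14 - pOH = 14 - 1.39 = 12.61

12.61


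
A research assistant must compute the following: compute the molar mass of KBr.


M(KBr) = 1×39.1 + 1×79.9
= 39.1 + 79.9
= 119.0 g/mol

119.0 g/mol


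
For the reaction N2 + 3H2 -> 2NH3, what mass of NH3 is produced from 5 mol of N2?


Mole ratio NH3:N2 = 2:1
n(NH3) = 5 × 2/1 = 10.000 mol
mass = 10.000 × 17.03 = 170.3 g

170.3 g


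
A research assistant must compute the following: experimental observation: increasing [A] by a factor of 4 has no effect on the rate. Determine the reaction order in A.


rate ∝ [A]^n
rate ∝ [A]^0
Order in A: 0

0


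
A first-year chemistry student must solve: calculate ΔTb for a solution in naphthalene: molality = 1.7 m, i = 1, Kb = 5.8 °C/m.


ΔTb = Kb × m × i
= 5.8 × 1.7 × 1
= 9.86 °C

9.86 °C


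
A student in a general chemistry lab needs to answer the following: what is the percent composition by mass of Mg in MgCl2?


M(MgCl2) = 1×24.31 + 2×35.45 = 95.21 g/mol
Mass of Mg = 1 × 24.31 = 24.31 g/mol
% Mg = 24.31/95.21 × 100 = 25.53%

25.53%


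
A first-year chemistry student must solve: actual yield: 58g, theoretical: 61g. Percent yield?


% yield = actual/theoretical × 100
= 58/61 × 100
= 95.08%

95.08%


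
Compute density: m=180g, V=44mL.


ρ = mass/volume
= 180/44
= 4.091 g/mL

4.091 g/mL


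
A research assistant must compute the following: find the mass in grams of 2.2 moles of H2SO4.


M(H2SO4) = 98.09 g/mol
mass = n × M = 2.2 × 98.09 = 215.80 g

215.80 g


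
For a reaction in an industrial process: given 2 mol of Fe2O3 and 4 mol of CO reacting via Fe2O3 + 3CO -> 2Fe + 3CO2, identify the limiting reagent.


Mole ratio available / coefficient:
  Fe2O3: 2/1 = 2.000
  CO: 4/3 = 1.333
Smaller ratio is limiting.

CO


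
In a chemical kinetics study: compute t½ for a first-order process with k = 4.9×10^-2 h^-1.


t½ = ln2/k = 0.693147/(4.9×10^-2 h^-1)
= 14.15 h

14.15 h


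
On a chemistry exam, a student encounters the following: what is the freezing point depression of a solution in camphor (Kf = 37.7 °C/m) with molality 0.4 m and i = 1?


ΔTf = Kf × m × i
= 37.7 × 0.4 × 1
= 15.08 °C

15.08 °C


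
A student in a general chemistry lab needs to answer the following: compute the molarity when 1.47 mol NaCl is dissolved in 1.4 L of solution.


M = n/V = 1.47/1.4 = 1.050 mol/L

1.050 M


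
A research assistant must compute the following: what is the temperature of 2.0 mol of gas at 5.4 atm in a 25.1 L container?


PV = nRT  (R = 0.08206 L·atm/(mol·K))
T = PV/(nR) = 5.4×25.1/(2.0×0.08206)
= 135.54/0.164120
= 825.86 K

825.86 K


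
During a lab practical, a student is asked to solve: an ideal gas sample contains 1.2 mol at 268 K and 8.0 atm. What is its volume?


PV = nRT  (R = 0.08206 L·atm/(mol·K))
V = nRT/P = 1.2×0.08206×268/8.0
= 3.299 L

3.299 L


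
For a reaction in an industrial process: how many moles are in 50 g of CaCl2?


M(CaCl2) = 110.98 g/mol
n = mass/M = 50/110.98 = 0.4505 mol

0.4505 mol


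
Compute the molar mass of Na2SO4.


M(Na2SO4) = 2×22.99 + 1×32.07 + 4×16.0
= 45.98 + 32.07 + 64.0
= 142.05 g/mol

142.05 g/mol


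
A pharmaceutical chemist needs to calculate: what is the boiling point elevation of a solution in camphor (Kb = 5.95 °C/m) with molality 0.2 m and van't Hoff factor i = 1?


ΔTb = Kb × m × i
= 5.95 × 0.2 × 1
= 1.19 °C

1.19 °C


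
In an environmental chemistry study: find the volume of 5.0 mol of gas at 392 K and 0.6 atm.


PV = nRT  (R = 0.08206 L·atm/(mol·K))
V = nRT/P = 5.0×0.08206×392/0.6
= 268.063 L

268.063 L


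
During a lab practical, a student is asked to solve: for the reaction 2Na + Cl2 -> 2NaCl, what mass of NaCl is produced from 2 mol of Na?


Mole ratio NaCl:Na = 2:2
n(NaCl) = 2 × 2/2 = 2.000 mol
mass = 2.000 × 58.44 = 116.88 g

116.88 g


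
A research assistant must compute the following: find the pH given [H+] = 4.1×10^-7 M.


pH = -log10([H+]) = -log10(4.1×10^-7)
= 7 - log10(4.1)
= 7 - 0.61
= 6.39

6.39


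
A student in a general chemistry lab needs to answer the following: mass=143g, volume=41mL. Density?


ρ = mass/volume
= 143/41
= 3.488 g/mL

3.488 g/mL


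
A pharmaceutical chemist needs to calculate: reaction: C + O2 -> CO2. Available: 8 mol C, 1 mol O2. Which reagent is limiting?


Mole ratio available / coefficient:
  C: 8/1 = 8.000
  O2: 1/1 = 1.000
Smaller ratio is limiting.

O2


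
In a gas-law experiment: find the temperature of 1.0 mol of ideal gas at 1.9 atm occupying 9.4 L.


PV = nRT  (R = 0.08206 L·atm/(mol·K))
T = PV/(nR) = 1.9×9.4/(1.0×0.08206)
= 17.86/0.082060
= 217.65 K

217.65 K


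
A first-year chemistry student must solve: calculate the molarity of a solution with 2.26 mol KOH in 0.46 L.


M = n/V = 2.26/0.46 = 4.913 mol/L

4.913 M


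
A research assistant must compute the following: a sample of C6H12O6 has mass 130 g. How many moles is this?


M(C6H12O6) = 180.16 g/mol
n = mass/M = 130/180.16 = 0.7216 mol

0.7216 mol


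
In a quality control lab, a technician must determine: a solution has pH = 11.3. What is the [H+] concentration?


[H+] = 10^(-pH) = 10^(-11.3)
= 5.01×10^-12 M

5.01×10^-12 M


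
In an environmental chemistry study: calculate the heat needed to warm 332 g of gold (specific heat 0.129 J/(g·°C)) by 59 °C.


q = mcΔT = 332 × 0.129 × 59
= 2526.85 J

2526.85 J


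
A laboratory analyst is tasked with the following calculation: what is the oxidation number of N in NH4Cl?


x + 4(+1) + (-1) = 0, so x = -3
Oxidation number: -3

-3


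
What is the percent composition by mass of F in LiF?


M(LiF) = 1×6.94 + 1×19.0 = 25.94 g/mol
Mass of F = 1 × 19.0 = 19.00 g/mol
% F = 19.00/25.94 × 100 = 73.25%

73.25%


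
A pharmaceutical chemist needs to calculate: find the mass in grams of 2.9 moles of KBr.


M(KBr) = 119.0 g/mol
mass = n × M = 2.9 × 119.0 = 345.10 g

345.10 g


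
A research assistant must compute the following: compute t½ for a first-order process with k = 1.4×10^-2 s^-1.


t½ = ln2/k = 0.693147/(1.4×10^-2 s^-1)
= 49.51 s

49.51 s
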